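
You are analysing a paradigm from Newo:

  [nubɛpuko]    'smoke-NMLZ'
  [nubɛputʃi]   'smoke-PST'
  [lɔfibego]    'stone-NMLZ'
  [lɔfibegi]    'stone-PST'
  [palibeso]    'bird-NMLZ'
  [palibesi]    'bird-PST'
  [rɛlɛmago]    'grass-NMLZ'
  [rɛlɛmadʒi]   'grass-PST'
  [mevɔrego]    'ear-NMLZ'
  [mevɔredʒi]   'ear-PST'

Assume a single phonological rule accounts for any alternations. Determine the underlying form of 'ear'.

/mevɔredʒ/

The root 'ear' surfaces as [mevɔrego] and [mevɔredʒi], with a stem-final [g] ~ [dʒ] alternation.
But 'stone' keeps [g] in both environments ([lɔfibego], [lɔfibegi]), so there is no rule changing /g/ to [dʒ] before the PST suffix.
So /dʒ/ is underlying, and a rule of depalatalization — palato-alveolar /tʃ/ and /dʒ/ become [k] and [g] when no front vowel follows — gives [g].
The underlying form of 'ear' is therefore /mevɔredʒ/.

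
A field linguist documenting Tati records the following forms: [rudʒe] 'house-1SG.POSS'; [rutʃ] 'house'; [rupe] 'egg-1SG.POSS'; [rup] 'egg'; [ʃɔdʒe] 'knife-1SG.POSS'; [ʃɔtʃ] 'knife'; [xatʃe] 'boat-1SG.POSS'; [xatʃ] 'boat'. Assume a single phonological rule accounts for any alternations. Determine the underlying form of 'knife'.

'knife' shows [dʒ] ~ [tʃ] at the end of the stem ([ʃɔdʒe] vs [ʃɔtʃ]).
The stem 'boat' ([xatʃe], [xatʃ]) shows [tʃ] unchanged in both environments, so [tʃ] cannot be basic with [dʒ] derived before the 1SG.POSS suffix.
So /dʒ/ is underlying, and a rule of word-final obstruent devoicing — voiced obstruents become voiceless word-finally — gives [tʃ].
Hence 'knife' is /ʃɔdʒ/ underlyingly.

/ʃɔdʒ/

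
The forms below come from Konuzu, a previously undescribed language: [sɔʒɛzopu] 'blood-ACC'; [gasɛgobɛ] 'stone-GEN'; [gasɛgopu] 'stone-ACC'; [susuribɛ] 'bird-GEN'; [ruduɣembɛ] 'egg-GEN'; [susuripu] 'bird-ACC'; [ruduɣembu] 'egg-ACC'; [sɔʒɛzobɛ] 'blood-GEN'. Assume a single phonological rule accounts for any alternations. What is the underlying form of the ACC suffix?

The ACC suffix surfaces as [-bu] and [-pu], depending on the final segment of the stem.
The GEN suffix, which begins with [b], is invariant after every stem; so [b] is not altered by any rule here.
So the underlying form is /-pu/, and voiceless stops become voiced after a nasal.

/-pu/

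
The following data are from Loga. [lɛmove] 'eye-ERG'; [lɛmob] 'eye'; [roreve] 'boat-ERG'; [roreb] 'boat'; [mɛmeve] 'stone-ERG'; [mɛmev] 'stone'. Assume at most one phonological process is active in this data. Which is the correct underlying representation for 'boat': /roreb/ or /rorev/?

The stem for 'boat' ends in [v] in [roreve] but [b] in [roreb].
But 'stone' keeps [v] in both environments ([mɛmeve], [mɛmev]), so there is no rule changing /v/ to [b] in isolation.
The alternation reflects intervocalic spirantization: voiced stops become fricatives between vowels. /b/ is underlying.

/roreb/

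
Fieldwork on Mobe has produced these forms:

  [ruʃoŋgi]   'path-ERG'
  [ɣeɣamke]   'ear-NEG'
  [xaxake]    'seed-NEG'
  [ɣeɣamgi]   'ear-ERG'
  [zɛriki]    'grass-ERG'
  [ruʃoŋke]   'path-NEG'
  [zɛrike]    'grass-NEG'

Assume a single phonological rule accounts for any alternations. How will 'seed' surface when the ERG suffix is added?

The ERG morpheme has two allomorphs, [-gi] and [-ki].
By contrast the NEG suffix keeps its initial [k] throughout — that segment must be underlying.
So the underlying form is /-gi/, and voiced stops become voiceless after a vowel.
After 'seed', which ends in a vowel, the suffix surfaces as [-ki], giving [xaxaki].

[xaxaki]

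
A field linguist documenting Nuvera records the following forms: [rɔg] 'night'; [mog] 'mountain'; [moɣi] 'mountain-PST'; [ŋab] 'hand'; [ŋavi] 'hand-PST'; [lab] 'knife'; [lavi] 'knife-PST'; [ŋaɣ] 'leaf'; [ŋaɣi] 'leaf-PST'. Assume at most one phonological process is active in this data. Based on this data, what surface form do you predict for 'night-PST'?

In [mog] and [moɣi] the final segment of 'mountain' alternates: [g] ~ [ɣ].
But 'leaf' keeps [ɣ] in both environments ([ŋaɣ], [ŋaɣi]), so there is no rule changing /ɣ/ to [g] in isolation.
The underlying segment must be /g/; voiced stops become fricatives between vowels, yielding [ɣ] there.
The one attested form of 'night', [rɔg], shows underlying /rɔg/. Applying the same rule between vowels gives [rɔɣi].

[rɔɣi]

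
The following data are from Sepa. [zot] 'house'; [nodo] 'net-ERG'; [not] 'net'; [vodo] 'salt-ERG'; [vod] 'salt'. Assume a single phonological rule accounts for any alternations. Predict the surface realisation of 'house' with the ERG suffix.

[zodo]

The root 'net' surfaces as [nodo] and [not], with a stem-final [d] ~ [t] alternation.
But 'salt' keeps [d] in both environments ([vodo], [vod]), so there is no rule changing /d/ to [t] in isolation.
The alternation reflects intervocalic voicing: voiceless stops become voiced between vowels. /t/ is underlying.
From [zot] the stem 'house' is /zot/; between vowels this yields [zodo].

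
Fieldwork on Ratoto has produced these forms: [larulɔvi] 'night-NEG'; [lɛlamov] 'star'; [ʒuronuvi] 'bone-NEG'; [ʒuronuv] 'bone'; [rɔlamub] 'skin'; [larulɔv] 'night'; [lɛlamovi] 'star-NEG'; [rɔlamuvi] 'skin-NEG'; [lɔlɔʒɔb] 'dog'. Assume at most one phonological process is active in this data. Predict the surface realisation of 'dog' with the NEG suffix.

[lɔlɔʒɔvi]

The stem for 'skin' ends in [b] in [rɔlamub] but [v] in [rɔlamuvi].
The stem 'star' ([lɛlamov], [lɛlamovi]) shows [v] unchanged in both environments, so [v] cannot be basic with [b] derived in isolation.
The underlying segment must be /b/; voiced stops become fricatives between vowels, yielding [v] there.
From [lɔlɔʒɔb] the stem 'dog' is /lɔlɔʒɔb/; between vowels this yields [lɔlɔʒɔvi].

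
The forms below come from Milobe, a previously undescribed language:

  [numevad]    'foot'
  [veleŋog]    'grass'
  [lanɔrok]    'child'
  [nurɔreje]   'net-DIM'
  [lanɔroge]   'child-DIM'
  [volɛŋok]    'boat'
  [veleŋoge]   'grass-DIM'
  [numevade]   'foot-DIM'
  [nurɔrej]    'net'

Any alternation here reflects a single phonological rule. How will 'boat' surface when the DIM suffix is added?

[volɛŋoge]

The stem for 'child' ends in [g] in [lanɔroge] but [k] in [lanɔrok].
Compare 'grass', with invariant [g] in [veleŋoge] and [veleŋog]: an analysis with underlying /g/ and a rule producing [k] in isolation would wrongly predict alternation here too.
The underlying segment must be /k/; voiceless stops become voiced between vowels, yielding [g] there.
From [volɛŋok] the stem 'boat' is /volɛŋok/; between vowels this yields [volɛŋoge].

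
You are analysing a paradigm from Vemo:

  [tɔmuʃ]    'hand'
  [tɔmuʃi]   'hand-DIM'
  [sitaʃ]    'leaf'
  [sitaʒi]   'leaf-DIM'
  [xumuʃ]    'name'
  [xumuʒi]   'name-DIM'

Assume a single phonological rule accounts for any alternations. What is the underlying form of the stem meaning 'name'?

/xumuʒ/

The stem for 'name' ends in [ʃ] in [xumuʃ] but [ʒ] in [xumuʒi].
The stem 'hand' ([tɔmuʃ], [tɔmuʃi]) shows [ʃ] unchanged in both environments, so [ʃ] cannot be basic with [ʒ] derived before the DIM suffix.
Therefore /ʒ/ is basic and [ʃ] is derived by word-final obstruent devoicing (voiced obstruents become voiceless word-finally).
Hence 'name' is /xumuʒ/ underlyingly.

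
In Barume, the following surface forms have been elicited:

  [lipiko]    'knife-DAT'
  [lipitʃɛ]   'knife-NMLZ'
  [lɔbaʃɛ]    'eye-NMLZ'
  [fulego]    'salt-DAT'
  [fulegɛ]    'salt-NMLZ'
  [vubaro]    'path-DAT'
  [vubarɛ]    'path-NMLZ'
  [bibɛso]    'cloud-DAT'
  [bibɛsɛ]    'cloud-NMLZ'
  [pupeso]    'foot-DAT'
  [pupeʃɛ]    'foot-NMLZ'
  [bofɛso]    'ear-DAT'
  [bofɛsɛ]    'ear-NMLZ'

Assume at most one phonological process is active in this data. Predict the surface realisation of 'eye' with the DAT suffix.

The stem for 'foot' ends in [s] in [pupeso] but [ʃ] in [pupeʃɛ].
The stem 'cloud' ([bibɛso], [bibɛsɛ]) shows [s] unchanged in both environments, so [s] cannot be basic with [ʃ] derived before the NMLZ suffix.
So /ʃ/ is underlying, and a rule of depalatalization — palato-alveolar /tʃ/ and /ʃ/ become [k] and [s] when no front vowel follows — gives [s].
The one attested form of 'eye', [lɔbaʃɛ], shows underlying /lɔbaʃ/. Applying the same rule when no front vowel follows gives [lɔbaso].

[lɔbaso]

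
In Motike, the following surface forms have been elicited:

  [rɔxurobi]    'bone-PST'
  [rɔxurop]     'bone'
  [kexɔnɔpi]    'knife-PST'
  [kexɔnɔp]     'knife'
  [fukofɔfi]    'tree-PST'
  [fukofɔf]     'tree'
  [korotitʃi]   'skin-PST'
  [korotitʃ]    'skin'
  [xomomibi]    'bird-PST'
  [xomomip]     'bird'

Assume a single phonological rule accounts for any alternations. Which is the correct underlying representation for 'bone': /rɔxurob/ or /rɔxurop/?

/rɔxurob/

'bone' shows [b] ~ [p] at the end of the stem ([rɔxurobi] vs [rɔxurop]).
But 'knife' keeps [p] in both environments ([kexɔnɔpi], [kexɔnɔp]), so there is no rule changing /p/ to [b] before the PST suffix.
So /b/ is underlying, and a rule of word-final obstruent devoicing — voiced obstruents become voiceless word-finally — gives [p].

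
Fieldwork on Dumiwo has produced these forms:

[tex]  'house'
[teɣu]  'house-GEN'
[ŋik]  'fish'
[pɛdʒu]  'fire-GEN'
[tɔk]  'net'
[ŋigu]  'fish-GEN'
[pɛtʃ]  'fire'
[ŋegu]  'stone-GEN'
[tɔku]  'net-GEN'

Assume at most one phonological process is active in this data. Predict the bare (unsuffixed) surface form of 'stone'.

[ŋek]

The root 'fish' surfaces as [ŋik] and [ŋigu], with a stem-final [k] ~ [g] alternation.
Compare 'net', with invariant [k] in [tɔk] and [tɔku]: an analysis with underlying /k/ and a rule producing [g] before the GEN suffix would wrongly predict alternation here too.
So /g/ is underlying, and a rule of word-final obstruent devoicing — voiced obstruents become voiceless word-finally — gives [k].
From [ŋegu] the stem 'stone' is /ŋeg/; word-finally this yields [ŋek].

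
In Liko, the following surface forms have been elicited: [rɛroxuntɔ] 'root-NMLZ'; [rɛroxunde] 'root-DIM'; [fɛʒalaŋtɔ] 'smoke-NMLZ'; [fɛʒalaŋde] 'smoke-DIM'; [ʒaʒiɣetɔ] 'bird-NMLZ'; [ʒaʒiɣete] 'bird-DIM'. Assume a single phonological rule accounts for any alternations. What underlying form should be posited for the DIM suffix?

/-de/

The DIM suffix surfaces as [-de] and [-te], depending on the final segment of the stem.
The NMLZ suffix, which begins with [t], is invariant after every stem; so [t] is not altered by any rule here.
The DIM suffix is therefore /-de/ underlyingly, with post-vocalic devoicing: voiced stops become voiceless after a vowel.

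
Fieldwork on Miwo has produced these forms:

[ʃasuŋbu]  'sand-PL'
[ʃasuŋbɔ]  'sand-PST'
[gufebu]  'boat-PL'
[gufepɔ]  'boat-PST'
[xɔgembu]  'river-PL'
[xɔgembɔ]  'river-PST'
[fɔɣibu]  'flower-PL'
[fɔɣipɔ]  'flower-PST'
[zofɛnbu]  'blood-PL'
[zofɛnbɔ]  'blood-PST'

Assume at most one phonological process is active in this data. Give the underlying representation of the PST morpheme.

/-pɔ/

The PST morpheme has two allomorphs, [-bɔ] and [-pɔ].
By contrast the PL suffix keeps its initial [b] throughout — that segment must be underlying.
So the underlying form is /-pɔ/, and voiceless stops become voiced after a nasal.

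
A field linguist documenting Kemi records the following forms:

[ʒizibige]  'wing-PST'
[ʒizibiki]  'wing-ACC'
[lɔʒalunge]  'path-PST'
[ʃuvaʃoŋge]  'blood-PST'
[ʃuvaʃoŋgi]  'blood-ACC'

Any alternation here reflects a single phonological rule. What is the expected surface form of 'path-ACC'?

The ACC morpheme has two allomorphs, [-gi] and [-ki].
By contrast the PST suffix keeps its initial [g] throughout — that segment must be underlying.
The ACC suffix is therefore /-ki/ underlyingly, with post-nasal voicing: voiceless stops become voiced after a nasal.
After 'path', which ends in a nasal, the suffix surfaces as [-gi], giving [lɔʒalungi].

[lɔʒalungi]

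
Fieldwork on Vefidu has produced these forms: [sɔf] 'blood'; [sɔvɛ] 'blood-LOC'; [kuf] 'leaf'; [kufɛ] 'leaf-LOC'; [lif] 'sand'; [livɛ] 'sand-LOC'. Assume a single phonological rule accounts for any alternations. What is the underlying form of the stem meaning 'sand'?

/liv/

The stem for 'sand' ends in [f] in [lif] but [v] in [livɛ].
But 'leaf' keeps [f] in both environments ([kuf], [kufɛ]), so there is no rule changing /f/ to [v] before the LOC suffix.
The underlying segment must be /v/; voiced obstruents become voiceless word-finally, yielding [f] there.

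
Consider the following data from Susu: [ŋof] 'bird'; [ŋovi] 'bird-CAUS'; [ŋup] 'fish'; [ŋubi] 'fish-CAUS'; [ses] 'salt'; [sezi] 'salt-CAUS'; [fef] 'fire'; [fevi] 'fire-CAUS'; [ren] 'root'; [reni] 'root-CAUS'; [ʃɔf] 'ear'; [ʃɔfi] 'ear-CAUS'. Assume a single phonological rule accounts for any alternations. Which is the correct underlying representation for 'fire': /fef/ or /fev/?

'fire' shows [f] ~ [v] at the end of the stem ([fef] vs [fevi]).
If /f/ were underlying and a rule turned it into [v] before the CAUS suffix, 'ear' would also alternate; but it has [f] in both [ʃɔf] and [ʃɔfi].
The underlying segment must be /v/; voiced obstruents become voiceless word-finally, yielding [f] there.

/fev/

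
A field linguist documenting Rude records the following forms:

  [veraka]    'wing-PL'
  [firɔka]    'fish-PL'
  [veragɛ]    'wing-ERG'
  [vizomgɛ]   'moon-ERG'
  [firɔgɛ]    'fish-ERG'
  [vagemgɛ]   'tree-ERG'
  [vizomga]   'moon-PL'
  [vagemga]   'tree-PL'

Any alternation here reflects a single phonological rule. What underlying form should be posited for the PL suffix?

/-ka/

The PL morpheme has two allomorphs, [-ga] and [-ka].
By contrast the ERG suffix keeps its initial [g] throughout — that segment must be underlying.
The PL suffix is therefore /-ka/ underlyingly, with post-nasal voicing: voiceless stops become voiced after a nasal.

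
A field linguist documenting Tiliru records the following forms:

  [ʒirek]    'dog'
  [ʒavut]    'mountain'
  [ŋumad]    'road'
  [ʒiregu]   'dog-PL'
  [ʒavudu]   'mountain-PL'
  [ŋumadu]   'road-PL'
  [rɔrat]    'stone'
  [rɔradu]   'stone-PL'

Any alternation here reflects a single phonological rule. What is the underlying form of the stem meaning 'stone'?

'stone' shows [d] ~ [t] at the end of the stem ([rɔradu] vs [rɔrat]).
If /d/ were underlying and a rule turned it into [t] in isolation, 'road' would also alternate; but it has [d] in both [ŋumadu] and [ŋumad].
So /t/ is underlying, and a rule of intervocalic voicing — voiceless stops become voiced between vowels — gives [d].

/rɔrat/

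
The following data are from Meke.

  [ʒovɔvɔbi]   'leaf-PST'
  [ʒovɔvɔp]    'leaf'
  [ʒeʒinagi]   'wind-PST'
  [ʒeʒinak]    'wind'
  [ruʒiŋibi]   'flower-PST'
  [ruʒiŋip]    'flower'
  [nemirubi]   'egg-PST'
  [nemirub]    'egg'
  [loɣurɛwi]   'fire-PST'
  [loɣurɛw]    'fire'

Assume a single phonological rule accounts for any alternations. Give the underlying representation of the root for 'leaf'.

/ʒovɔvɔp/

The stem for 'leaf' ends in [b] in [ʒovɔvɔbi] but [p] in [ʒovɔvɔp].
The stem 'egg' ([nemirubi], [nemirub]) shows [b] unchanged in both environments, so [b] cannot be basic with [p] derived in isolation.
The underlying segment must be /p/; voiceless stops become voiced between vowels, yielding [b] there.
So 'leaf' = /ʒovɔvɔp/.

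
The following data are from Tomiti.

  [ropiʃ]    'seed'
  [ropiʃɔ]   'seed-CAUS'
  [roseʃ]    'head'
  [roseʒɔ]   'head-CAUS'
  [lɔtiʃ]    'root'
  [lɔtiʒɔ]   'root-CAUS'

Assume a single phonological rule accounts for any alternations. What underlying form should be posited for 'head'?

/roseʒ/

'head' shows [ʃ] ~ [ʒ] at the end of the stem ([roseʃ] vs [roseʒɔ]).
Compare 'seed', with invariant [ʃ] in [ropiʃ] and [ropiʃɔ]: an analysis with underlying /ʃ/ and a rule producing [ʒ] before the CAUS suffix would wrongly predict alternation here too.
The underlying segment must be /ʒ/; voiced obstruents become voiceless word-finally, yielding [ʃ] there.
So 'head' = /roseʒ/.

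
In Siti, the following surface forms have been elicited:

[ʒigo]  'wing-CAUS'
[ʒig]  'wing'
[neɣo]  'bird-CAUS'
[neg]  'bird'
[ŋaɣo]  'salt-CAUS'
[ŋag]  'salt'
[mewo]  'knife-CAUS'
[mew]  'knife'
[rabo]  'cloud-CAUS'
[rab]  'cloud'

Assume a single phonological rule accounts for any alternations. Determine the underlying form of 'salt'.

/ŋaɣ/

In [ŋaɣo] and [ŋag] the final segment of 'salt' alternates: [ɣ] ~ [g].
Compare 'wing', with invariant [g] in [ʒigo] and [ʒig]: an analysis with underlying /g/ and a rule producing [ɣ] before the CAUS suffix would wrongly predict alternation here too.
The underlying segment must be /ɣ/; voiced fricatives become stops word-finally, yielding [g] there.
Hence 'salt' is /ŋaɣ/ underlyingly.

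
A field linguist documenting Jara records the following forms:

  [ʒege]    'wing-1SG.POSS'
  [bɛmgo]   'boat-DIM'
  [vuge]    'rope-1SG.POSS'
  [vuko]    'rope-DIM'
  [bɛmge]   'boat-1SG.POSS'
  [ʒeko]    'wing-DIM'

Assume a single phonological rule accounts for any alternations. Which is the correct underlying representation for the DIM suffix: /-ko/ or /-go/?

/-ko/

The DIM suffix surfaces as [-go] and [-ko], depending on the final segment of the stem.
The 1SG.POSS suffix, which begins with [g], is invariant after every stem; so [g] is not altered by any rule here.
So the underlying form is /-ko/, and voiceless stops become voiced after a nasal.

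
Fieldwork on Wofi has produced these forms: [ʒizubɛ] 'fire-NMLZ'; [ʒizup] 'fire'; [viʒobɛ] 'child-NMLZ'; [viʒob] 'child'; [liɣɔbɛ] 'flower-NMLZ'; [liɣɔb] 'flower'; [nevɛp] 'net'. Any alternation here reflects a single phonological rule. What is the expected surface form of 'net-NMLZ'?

[nevɛbɛ]

In [ʒizubɛ] and [ʒizup] the final segment of 'fire' alternates: [b] ~ [p].
But 'flower' keeps [b] in both environments ([liɣɔbɛ], [liɣɔb]), so there is no rule changing /b/ to [p] in isolation.
So /p/ is underlying, and a rule of intervocalic voicing — voiceless stops become voiced between vowels — gives [b].
The one attested form of 'net', [nevɛp], shows underlying /nevɛp/. Applying the same rule between vowels gives [nevɛbɛ].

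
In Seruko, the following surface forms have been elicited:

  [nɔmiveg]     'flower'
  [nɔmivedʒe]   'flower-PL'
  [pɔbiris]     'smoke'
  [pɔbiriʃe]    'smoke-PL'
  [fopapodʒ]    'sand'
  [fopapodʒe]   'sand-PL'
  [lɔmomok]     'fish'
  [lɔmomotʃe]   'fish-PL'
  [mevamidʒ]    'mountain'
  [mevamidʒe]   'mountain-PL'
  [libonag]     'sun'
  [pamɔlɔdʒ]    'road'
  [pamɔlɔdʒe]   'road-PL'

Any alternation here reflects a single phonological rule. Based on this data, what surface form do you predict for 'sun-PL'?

'flower' shows [g] ~ [dʒ] at the end of the stem ([nɔmiveg] vs [nɔmivedʒe]).
The stem 'sand' ([fopapodʒ], [fopapodʒe]) shows [dʒ] unchanged in both environments, so [dʒ] cannot be basic with [g] derived in isolation.
The underlying segment must be /g/; /k/, /g/ and /s/ become palato-alveolar [tʃ], [dʒ] and [ʃ] before a front vowel, yielding [dʒ] there.
From [libonag] the stem 'sun' is /libonag/; before a front vowel this yields [libonadʒe].

[libonadʒe]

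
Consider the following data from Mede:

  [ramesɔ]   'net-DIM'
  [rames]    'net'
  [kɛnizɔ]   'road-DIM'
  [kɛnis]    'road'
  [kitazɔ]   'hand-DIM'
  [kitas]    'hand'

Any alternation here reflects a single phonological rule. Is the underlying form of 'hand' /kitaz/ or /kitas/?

/kitaz/

'hand' shows [z] ~ [s] at the end of the stem ([kitazɔ] vs [kitas]).
But 'net' keeps [s] in both environments ([ramesɔ], [rames]), so there is no rule changing /s/ to [z] before the DIM suffix.
So /z/ is underlying, and a rule of word-final obstruent devoicing — voiced obstruents become voiceless word-finally — gives [s].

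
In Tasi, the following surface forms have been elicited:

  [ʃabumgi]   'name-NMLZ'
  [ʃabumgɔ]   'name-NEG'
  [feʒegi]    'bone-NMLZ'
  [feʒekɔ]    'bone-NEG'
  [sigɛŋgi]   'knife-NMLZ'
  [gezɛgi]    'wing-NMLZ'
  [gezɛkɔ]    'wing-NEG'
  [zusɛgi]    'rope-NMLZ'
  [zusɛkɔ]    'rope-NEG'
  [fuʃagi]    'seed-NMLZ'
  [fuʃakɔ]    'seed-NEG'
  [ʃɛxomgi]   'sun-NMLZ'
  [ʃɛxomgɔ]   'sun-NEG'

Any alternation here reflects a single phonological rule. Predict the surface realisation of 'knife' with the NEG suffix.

[sigɛŋgɔ]

The NEG morpheme has two allomorphs, [-gɔ] and [-kɔ].
The NMLZ suffix, which begins with [g], is invariant after every stem; so [g] is not altered by any rule here.
The NEG suffix is therefore /-kɔ/ underlyingly, with post-nasal voicing: voiceless stops become voiced after a nasal.
After 'knife', which ends in a nasal, the suffix surfaces as [-gɔ], giving [sigɛŋgɔ].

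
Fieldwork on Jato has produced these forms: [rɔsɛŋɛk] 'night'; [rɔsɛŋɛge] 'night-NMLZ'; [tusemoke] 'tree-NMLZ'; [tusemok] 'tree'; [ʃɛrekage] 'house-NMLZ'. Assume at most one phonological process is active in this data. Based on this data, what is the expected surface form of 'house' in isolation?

[ʃɛrekak]

'night' shows [g] ~ [k] at the end of the stem ([rɔsɛŋɛge] vs [rɔsɛŋɛk]).
If /k/ were underlying and a rule turned it into [g] before the NMLZ suffix, 'tree' would also alternate; but it has [k] in both [tusemoke] and [tusemok].
The underlying segment must be /g/; voiced obstruents become voiceless word-finally, yielding [k] there.
From [ʃɛrekage] the stem 'house' is /ʃɛrekag/; word-finally this yields [ʃɛrekak].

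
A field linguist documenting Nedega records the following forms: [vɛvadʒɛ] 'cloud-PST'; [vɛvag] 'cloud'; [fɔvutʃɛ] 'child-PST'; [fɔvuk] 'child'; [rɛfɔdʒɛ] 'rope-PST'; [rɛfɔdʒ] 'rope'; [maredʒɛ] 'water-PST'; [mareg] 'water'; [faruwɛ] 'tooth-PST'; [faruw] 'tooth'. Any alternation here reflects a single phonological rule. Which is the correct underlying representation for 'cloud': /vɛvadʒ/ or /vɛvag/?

/vɛvag/

'cloud' shows [dʒ] ~ [g] at the end of the stem ([vɛvadʒɛ] vs [vɛvag]).
If /dʒ/ were underlying and a rule turned it into [g] in isolation, 'rope' would also alternate; but it has [dʒ] in both [rɛfɔdʒɛ] and [rɛfɔdʒ].
The alternation reflects palatalization before a front vowel: /k/ and /g/ become palato-alveolar [tʃ] and [dʒ] before a front vowel. /g/ is underlying.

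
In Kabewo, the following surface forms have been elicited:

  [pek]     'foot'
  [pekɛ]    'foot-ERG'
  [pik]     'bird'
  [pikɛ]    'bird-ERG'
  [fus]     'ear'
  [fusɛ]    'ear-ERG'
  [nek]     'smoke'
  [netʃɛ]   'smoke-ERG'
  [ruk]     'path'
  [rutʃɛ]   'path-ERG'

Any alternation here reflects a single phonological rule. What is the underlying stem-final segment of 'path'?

/tʃ/

'path' shows [k] ~ [tʃ] at the end of the stem ([ruk] vs [rutʃɛ]).
But 'foot' keeps [k] in both environments ([pek], [pekɛ]), so there is no rule changing /k/ to [tʃ] before the ERG suffix.
Therefore /tʃ/ is basic and [k] is derived by depalatalization (palato-alveolar /tʃ/ becomes [k] when no front vowel follows).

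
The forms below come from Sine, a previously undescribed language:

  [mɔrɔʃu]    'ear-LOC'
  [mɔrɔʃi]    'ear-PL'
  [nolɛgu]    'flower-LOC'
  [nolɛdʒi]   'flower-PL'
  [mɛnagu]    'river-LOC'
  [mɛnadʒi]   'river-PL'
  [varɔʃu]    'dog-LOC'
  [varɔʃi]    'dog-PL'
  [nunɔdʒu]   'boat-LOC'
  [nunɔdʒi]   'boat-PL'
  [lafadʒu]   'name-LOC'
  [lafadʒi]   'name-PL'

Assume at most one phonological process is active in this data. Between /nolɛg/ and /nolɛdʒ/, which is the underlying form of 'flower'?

'flower' shows [g] ~ [dʒ] at the end of the stem ([nolɛgu] vs [nolɛdʒi]).
But 'name' keeps [dʒ] in both environments ([lafadʒu], [lafadʒi]), so there is no rule changing /dʒ/ to [g] before the LOC suffix.
The underlying segment must be /g/; /g/ becomes palato-alveolar [dʒ] before a front vowel, yielding [dʒ] there.

/nolɛg/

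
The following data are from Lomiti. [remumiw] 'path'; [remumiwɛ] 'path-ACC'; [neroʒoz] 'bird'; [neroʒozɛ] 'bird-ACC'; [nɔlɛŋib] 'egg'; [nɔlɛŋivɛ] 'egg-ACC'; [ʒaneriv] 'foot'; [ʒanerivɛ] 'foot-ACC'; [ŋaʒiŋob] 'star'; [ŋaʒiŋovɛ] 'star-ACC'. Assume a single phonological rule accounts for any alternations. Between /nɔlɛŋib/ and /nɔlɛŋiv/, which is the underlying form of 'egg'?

The root 'egg' surfaces as [nɔlɛŋib] and [nɔlɛŋivɛ], with a stem-final [b] ~ [v] alternation.
The stem 'foot' ([ʒaneriv], [ʒanerivɛ]) shows [v] unchanged in both environments, so [v] cannot be basic with [b] derived in isolation.
Therefore /b/ is basic and [v] is derived by intervocalic spirantization (voiced stops become fricatives between vowels).

/nɔlɛŋib/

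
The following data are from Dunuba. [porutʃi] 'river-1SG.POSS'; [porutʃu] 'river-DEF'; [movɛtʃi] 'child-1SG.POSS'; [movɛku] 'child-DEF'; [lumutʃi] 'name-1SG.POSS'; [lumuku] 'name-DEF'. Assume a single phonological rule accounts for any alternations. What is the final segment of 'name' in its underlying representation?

The stem for 'name' ends in [tʃ] in [lumutʃi] but [k] in [lumuku].
Compare 'river', with invariant [tʃ] in [porutʃi] and [porutʃu]: an analysis with underlying /tʃ/ and a rule producing [k] before the DEF suffix would wrongly predict alternation here too.
Therefore /k/ is basic and [tʃ] is derived by palatalization before a front vowel (/k/ becomes palato-alveolar [tʃ] before a front vowel).

/k/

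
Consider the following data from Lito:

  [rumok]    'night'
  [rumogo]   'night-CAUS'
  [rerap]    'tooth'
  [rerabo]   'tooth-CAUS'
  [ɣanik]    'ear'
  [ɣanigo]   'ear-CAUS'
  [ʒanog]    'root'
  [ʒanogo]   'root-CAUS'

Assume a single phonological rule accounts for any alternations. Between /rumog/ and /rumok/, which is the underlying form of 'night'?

/rumok/

The root 'night' surfaces as [rumok] and [rumogo], with a stem-final [k] ~ [g] alternation.
If /g/ were underlying and a rule turned it into [k] in isolation, 'root' would also alternate; but it has [g] in both [ʒanog] and [ʒanogo].
The underlying segment must be /k/; voiceless stops become voiced between vowels, yielding [g] there.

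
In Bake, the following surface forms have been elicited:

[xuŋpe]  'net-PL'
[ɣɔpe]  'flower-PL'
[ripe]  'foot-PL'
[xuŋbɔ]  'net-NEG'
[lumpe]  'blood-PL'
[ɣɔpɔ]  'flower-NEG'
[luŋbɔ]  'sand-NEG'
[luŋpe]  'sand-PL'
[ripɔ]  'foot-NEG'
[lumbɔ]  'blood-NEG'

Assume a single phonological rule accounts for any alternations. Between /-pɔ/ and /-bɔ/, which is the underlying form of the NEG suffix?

The NEG suffix surfaces as [-bɔ] and [-pɔ], depending on the final segment of the stem.
By contrast the PL suffix keeps its initial [p] throughout — that segment must be underlying.
So the underlying form is /-bɔ/, and voiced stops become voiceless after a vowel.

/-bɔ/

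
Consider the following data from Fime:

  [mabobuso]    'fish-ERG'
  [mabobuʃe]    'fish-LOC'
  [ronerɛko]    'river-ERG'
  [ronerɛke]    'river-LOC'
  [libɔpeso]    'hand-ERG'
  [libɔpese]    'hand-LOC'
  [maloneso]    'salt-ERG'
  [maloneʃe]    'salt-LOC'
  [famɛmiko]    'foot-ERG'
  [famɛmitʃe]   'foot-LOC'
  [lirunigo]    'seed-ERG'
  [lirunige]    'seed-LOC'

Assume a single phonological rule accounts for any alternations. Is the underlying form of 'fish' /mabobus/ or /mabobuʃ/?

/mabobuʃ/

In [mabobuso] and [mabobuʃe] the final segment of 'fish' alternates: [s] ~ [ʃ].
But 'hand' keeps [s] in both environments ([libɔpeso], [libɔpese]), so there is no rule changing /s/ to [ʃ] before the LOC suffix.
The underlying segment must be /ʃ/; palato-alveolar /tʃ/ and /ʃ/ become [k] and [s] when no front vowel follows, yielding [s] there.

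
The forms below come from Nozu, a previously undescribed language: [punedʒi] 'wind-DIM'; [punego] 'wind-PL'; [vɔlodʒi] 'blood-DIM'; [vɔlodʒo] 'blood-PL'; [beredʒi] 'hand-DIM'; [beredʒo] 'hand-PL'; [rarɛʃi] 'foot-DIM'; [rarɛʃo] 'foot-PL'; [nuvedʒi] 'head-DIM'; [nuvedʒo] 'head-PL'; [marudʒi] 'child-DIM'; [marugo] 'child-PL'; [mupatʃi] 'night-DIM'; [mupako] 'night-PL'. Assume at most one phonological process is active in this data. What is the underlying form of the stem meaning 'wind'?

/puneg/

In [punedʒi] and [punego] the final segment of 'wind' alternates: [dʒ] ~ [g].
But 'head' keeps [dʒ] in both environments ([nuvedʒi], [nuvedʒo]), so there is no rule changing /dʒ/ to [g] before the PL suffix.
So /g/ is underlying, and a rule of palatalization before a front vowel — /k/ and /g/ become palato-alveolar [tʃ] and [dʒ] before a front vowel — gives [dʒ].
Hence 'wind' is /puneg/ underlyingly.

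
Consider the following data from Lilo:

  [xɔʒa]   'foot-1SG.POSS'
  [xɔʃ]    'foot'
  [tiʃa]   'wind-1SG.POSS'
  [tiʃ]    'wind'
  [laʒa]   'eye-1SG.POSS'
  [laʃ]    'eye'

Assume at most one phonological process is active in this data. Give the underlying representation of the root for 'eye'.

'eye' shows [ʒ] ~ [ʃ] at the end of the stem ([laʒa] vs [laʃ]).
But 'wind' keeps [ʃ] in both environments ([tiʃa], [tiʃ]), so there is no rule changing /ʃ/ to [ʒ] before the 1SG.POSS suffix.
Therefore /ʒ/ is basic and [ʃ] is derived by word-final obstruent devoicing (voiced obstruents become voiceless word-finally).

/laʒ/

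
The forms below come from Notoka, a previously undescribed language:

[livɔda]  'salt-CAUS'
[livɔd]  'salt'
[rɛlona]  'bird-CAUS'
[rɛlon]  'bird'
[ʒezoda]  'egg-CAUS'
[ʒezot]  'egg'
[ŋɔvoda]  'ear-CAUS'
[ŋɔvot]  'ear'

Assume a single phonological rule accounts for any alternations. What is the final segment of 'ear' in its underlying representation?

The root 'ear' surfaces as [ŋɔvoda] and [ŋɔvot], with a stem-final [d] ~ [t] alternation.
Compare 'salt', with invariant [d] in [livɔda] and [livɔd]: an analysis with underlying /d/ and a rule producing [t] in isolation would wrongly predict alternation here too.
Therefore /t/ is basic and [d] is derived by intervocalic voicing (voiceless stops become voiced between vowels).

/t/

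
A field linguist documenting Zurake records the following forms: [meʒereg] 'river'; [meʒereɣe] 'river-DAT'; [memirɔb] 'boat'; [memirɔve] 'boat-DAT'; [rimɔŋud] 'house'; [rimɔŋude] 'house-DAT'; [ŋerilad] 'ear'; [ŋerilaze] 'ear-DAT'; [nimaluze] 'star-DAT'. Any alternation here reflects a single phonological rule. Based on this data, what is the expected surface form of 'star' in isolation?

The stem for 'ear' ends in [d] in [ŋerilad] but [z] in [ŋerilaze].
Compare 'house', with invariant [d] in [rimɔŋud] and [rimɔŋude]: an analysis with underlying /d/ and a rule producing [z] before the DAT suffix would wrongly predict alternation here too.
Therefore /z/ is basic and [d] is derived by word-final hardening (voiced fricatives become stops word-finally).
The one attested form of 'star', [nimaluze], shows underlying /nimaluz/. Applying the same rule word-finally gives [nimalud].

[nimalud]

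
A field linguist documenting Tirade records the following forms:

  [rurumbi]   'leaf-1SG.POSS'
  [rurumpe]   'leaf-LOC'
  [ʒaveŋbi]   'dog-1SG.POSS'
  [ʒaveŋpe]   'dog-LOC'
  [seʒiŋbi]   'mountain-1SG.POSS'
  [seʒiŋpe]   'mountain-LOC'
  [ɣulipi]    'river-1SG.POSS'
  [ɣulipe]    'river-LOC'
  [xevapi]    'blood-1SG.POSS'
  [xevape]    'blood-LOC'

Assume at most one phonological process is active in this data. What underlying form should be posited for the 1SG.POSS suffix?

/-bi/

The 1SG.POSS suffix surfaces as [-bi] and [-pi], depending on the final segment of the stem.
The LOC suffix, which begins with [p], is invariant after every stem; so [p] is not altered by any rule here.
So the underlying form is /-bi/, and voiced stops become voiceless after a vowel.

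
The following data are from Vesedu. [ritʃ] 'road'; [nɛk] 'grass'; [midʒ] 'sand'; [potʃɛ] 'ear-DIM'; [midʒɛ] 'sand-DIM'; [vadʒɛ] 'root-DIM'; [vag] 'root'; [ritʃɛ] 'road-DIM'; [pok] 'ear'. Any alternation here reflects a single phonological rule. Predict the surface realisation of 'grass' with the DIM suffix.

[nɛtʃɛ]

The stem for 'ear' ends in [tʃ] in [potʃɛ] but [k] in [pok].
If /tʃ/ were underlying and a rule turned it into [k] in isolation, 'road' would also alternate; but it has [tʃ] in both [ritʃɛ] and [ritʃ].
So /k/ is underlying, and a rule of palatalization before a front vowel — /k/ and /g/ become palato-alveolar [tʃ] and [dʒ] before a front vowel — gives [tʃ].
The one attested form of 'grass', [nɛk], shows underlying /nɛk/. Applying the same rule before a front vowel gives [nɛtʃɛ].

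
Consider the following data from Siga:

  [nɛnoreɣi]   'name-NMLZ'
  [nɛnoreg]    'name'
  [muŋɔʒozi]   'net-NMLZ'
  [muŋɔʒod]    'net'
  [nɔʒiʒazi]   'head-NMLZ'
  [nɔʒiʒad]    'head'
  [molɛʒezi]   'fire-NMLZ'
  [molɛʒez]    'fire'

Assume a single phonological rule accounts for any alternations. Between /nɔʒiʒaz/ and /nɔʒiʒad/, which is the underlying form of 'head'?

/nɔʒiʒad/

The stem for 'head' ends in [z] in [nɔʒiʒazi] but [d] in [nɔʒiʒad].
Compare 'fire', with invariant [z] in [molɛʒezi] and [molɛʒez]: an analysis with underlying /z/ and a rule producing [d] in isolation would wrongly predict alternation here too.
So /d/ is underlying, and a rule of intervocalic spirantization — voiced stops become fricatives between vowels — gives [z].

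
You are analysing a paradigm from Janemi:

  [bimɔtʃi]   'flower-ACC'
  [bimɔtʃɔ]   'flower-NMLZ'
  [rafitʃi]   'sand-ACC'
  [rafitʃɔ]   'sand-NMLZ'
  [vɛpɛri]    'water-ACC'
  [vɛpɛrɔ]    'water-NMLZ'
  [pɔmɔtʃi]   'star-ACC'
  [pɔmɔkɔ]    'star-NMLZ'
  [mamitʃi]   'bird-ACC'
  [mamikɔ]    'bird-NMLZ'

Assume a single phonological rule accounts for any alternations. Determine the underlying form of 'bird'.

In [mamitʃi] and [mamikɔ] the final segment of 'bird' alternates: [tʃ] ~ [k].
The stem 'sand' ([rafitʃi], [rafitʃɔ]) shows [tʃ] unchanged in both environments, so [tʃ] cannot be basic with [k] derived before the NMLZ suffix.
Therefore /k/ is basic and [tʃ] is derived by palatalization before a front vowel (/k/ becomes palato-alveolar [tʃ] before a front vowel).

/mamik/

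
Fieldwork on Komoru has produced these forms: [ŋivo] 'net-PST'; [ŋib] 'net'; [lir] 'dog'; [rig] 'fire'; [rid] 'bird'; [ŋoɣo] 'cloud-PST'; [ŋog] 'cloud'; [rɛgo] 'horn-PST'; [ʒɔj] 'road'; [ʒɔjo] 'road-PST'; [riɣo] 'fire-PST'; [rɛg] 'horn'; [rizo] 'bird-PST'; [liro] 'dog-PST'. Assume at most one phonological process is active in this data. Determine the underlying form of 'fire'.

/riɣ/

The stem for 'fire' ends in [g] in [rig] but [ɣ] in [riɣo].
The stem 'horn' ([rɛg], [rɛgo]) shows [g] unchanged in both environments, so [g] cannot be basic with [ɣ] derived before the PST suffix.
So /ɣ/ is underlying, and a rule of word-final hardening — voiced fricatives become stops word-finally — gives [g].
So 'fire' = /riɣ/.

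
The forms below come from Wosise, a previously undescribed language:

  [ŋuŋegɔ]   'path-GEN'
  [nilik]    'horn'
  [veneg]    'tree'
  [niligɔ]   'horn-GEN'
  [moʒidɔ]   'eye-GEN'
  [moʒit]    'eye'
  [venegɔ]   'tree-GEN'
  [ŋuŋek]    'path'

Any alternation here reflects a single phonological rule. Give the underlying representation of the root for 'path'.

/ŋuŋek/

The root 'path' surfaces as [ŋuŋek] and [ŋuŋegɔ], with a stem-final [k] ~ [g] alternation.
If /g/ were underlying and a rule turned it into [k] in isolation, 'tree' would also alternate; but it has [g] in both [veneg] and [venegɔ].
Therefore /k/ is basic and [g] is derived by intervocalic voicing (voiceless stops become voiced between vowels).
Hence 'path' is /ŋuŋek/ underlyingly.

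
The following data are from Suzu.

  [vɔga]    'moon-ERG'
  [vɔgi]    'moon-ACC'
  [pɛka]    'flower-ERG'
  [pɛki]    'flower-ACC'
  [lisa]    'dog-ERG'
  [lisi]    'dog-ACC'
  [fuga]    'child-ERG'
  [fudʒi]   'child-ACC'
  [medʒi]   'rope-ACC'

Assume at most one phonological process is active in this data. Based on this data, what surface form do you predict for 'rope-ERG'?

In [fuga] and [fudʒi] the final segment of 'child' alternates: [g] ~ [dʒ].
If /g/ were underlying and a rule turned it into [dʒ] before the ACC suffix, 'moon' would also alternate; but it has [g] in both [vɔga] and [vɔgi].
So /dʒ/ is underlying, and a rule of depalatalization — palato-alveolar /dʒ/ becomes [g] when no front vowel follows — gives [g].
The one attested form of 'rope', [medʒi], shows underlying /medʒ/. Applying the same rule when no front vowel follows gives [mega].

[mega]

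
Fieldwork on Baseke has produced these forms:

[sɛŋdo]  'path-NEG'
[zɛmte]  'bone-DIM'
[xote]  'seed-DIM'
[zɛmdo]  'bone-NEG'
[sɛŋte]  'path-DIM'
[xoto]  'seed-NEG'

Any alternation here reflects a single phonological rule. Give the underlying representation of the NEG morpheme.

/-do/

The NEG suffix surfaces as [-do] and [-to], depending on the final segment of the stem.
The DIM suffix, which begins with [t], is invariant after every stem; so [t] is not altered by any rule here.
The NEG suffix is therefore /-do/ underlyingly, with post-vocalic devoicing: voiced stops become voiceless after a vowel.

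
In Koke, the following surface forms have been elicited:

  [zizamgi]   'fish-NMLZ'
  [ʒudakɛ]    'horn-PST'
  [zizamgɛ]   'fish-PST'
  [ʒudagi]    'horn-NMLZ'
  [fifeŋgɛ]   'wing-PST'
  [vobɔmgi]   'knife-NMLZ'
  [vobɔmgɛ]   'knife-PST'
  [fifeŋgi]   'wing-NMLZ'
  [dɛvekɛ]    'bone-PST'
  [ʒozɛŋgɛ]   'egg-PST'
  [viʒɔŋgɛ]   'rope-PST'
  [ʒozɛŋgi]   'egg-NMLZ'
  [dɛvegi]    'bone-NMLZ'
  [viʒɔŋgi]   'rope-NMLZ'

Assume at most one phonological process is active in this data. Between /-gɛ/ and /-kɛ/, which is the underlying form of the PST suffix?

The PST suffix surfaces as [-gɛ] and [-kɛ], depending on the final segment of the stem.
By contrast the NMLZ suffix keeps its initial [g] throughout — that segment must be underlying.
The PST suffix is therefore /-kɛ/ underlyingly, with post-nasal voicing: voiceless stops become voiced after a nasal.

/-kɛ/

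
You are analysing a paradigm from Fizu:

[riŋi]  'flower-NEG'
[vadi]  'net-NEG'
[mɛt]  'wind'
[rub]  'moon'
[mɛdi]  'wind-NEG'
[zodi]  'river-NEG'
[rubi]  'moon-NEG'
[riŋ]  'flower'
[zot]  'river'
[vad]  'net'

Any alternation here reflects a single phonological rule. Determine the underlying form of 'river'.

/zot/

In [zot] and [zodi] the final segment of 'river' alternates: [t] ~ [d].
Compare 'net', with invariant [d] in [vad] and [vadi]: an analysis with underlying /d/ and a rule producing [t] in isolation would wrongly predict alternation here too.
Therefore /t/ is basic and [d] is derived by intervocalic voicing (voiceless stops become voiced between vowels).
Hence 'river' is /zot/ underlyingly.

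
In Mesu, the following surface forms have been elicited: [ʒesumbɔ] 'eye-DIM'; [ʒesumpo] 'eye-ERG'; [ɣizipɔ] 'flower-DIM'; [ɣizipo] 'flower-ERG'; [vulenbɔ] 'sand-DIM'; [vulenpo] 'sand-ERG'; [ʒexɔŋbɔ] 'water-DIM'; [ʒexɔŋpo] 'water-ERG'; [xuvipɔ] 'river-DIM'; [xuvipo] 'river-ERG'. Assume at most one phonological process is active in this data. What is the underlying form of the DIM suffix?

The DIM morpheme has two allomorphs, [-bɔ] and [-pɔ].
The ERG suffix, which begins with [p], is invariant after every stem; so [p] is not altered by any rule here.
The DIM suffix is therefore /-bɔ/ underlyingly, with post-vocalic devoicing: voiced stops become voiceless after a vowel.

/-bɔ/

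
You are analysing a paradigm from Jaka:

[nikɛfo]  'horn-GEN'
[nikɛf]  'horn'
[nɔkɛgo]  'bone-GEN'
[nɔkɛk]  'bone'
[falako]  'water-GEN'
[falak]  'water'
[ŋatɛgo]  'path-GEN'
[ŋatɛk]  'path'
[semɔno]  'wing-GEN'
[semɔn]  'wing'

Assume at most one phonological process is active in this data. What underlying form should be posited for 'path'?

/ŋatɛg/

The stem for 'path' ends in [g] in [ŋatɛgo] but [k] in [ŋatɛk].
Compare 'water', with invariant [k] in [falako] and [falak]: an analysis with underlying /k/ and a rule producing [g] before the GEN suffix would wrongly predict alternation here too.
So /g/ is underlying, and a rule of word-final obstruent devoicing — voiced obstruents become voiceless word-finally — gives [k].
The underlying form of 'path' is therefore /ŋatɛg/.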